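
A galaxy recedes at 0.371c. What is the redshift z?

β = 0.371
(1+β)/(1-β) = 1.371/0.629 = 2.1797
√(2.1797) = 1.4764
z = 1.4764 - 1 = 0.4764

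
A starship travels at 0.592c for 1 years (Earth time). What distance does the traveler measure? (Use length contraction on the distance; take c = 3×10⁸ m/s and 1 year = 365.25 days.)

Earth distance: d = v × t = 0.592c × 1 yr = 5.605×10¹⁵ m
γ = 1.241
d' = d/γ = 5.605×10¹⁵/1.241 = 4.517×10¹⁵ m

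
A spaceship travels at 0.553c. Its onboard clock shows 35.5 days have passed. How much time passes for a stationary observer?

Proper time Δt₀ = 35.5 days
γ = 1/√(1 - 0.553²) = 1.2002
Δt = γΔt₀ = 1.2002 × 35.5 = 42.61 days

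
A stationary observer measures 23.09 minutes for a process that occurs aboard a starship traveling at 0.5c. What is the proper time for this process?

Dilated time Δt = 23.09 minutes
γ = 1/√(1 - 0.5²) = 1.1547
Δt₀ = Δt/γ = 23.09/1.1547 = 20.00 minutes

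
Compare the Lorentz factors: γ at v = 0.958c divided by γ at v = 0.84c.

γ₁ = 1/√(1 - 0.958²) = 3.487
γ₂ = 1/√(1 - 0.84²) = 1.843
γ₁/γ₂ = 3.487/1.843 = 1.892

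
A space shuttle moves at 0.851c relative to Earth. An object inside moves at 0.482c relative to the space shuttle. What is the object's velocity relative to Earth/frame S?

u = (u' + v)/(1 + u'v/c²)
Numerator: 0.482 + 0.851 = 1.333
Denominator: 1 + 0.410182 = 1.410182
u = 1.333/1.410182 = 0.9453c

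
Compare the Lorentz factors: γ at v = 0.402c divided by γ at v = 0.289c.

γ₁ = 1/√(1 - 0.402²) = 1.09213
γ₂ = 1/√(1 - 0.289²) = 1.04457
γ₁/γ₂ = 1.09213/1.04457 = 1.046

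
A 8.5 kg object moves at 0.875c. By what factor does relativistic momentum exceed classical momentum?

p_rel = γmv, p_class = mv
Ratio = γ = 1/√(1 - 0.875²) = 2.066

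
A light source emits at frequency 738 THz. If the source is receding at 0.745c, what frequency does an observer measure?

β = v/c = 0.745
(1-β)/(1+β) = 0.255/1.745 = 0.14613
Doppler factor = √(0.14613) = 0.3823
f_obs = 738 × 0.3823 = 282.1 THz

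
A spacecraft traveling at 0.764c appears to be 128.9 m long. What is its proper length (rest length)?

Contracted length L = 128.9 m
γ = 1/√(1 - 0.764²) = 1.550
L₀ = γL = 1.550 × 128.9 = 199.8 m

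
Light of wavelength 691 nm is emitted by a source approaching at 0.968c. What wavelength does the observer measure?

β = 0.968
Wavelength Doppler factor = √(0.032/1.968) = √(0.01626) = 0.127515
λ_obs = 691 × 0.127515 = 88.11 nm (blueshift)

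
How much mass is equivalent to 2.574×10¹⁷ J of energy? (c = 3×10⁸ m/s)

From E = mc², we get m = E/c²
c² = (3×10⁸)² = 9×10¹⁶ m²/s²
m = 2.574×10¹⁷ / 9×10¹⁶ = 2.860 kg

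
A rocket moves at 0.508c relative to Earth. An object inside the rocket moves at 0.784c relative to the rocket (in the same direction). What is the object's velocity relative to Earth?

u = (u' + v)/(1 + u'v/c²)
Numerator: 0.784 + 0.508 = 1.292
Denominator: 1 + 0.398272 = 1.398272
u = 1.292/1.398272 = 0.9240c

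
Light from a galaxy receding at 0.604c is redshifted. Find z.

β = 0.604
(1+β)/(1-β) = 1.604/0.396 = 4.051
√(4.051) = 2.013
z = 2.013 - 1 = 1.013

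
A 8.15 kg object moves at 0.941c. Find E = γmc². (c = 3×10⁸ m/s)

γ = 1/√(1 - 0.941²) = 2.95503
mc² = 8.15 × (3×10⁸)² = 7.335×10¹⁷ J
E = γmc² = 2.95503 × 7.335×10¹⁷ = 2.168×10¹⁸ J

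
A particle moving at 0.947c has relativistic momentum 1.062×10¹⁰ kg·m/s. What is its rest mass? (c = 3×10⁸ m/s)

γ = 1/√(1 - 0.947²) = 3.113
v = 0.947 × 3×10⁸ = 2.841×10⁸ m/s
m = p/(γv) = 1.062×10¹⁰/(3.113 × 2.841×10⁸) = 12.01 kg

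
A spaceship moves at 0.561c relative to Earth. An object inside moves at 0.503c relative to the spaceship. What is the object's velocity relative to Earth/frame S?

u = (u' + v)/(1 + u'v/c²)
Numerator: 0.503 + 0.561 = 1.064
Denominator: 1 + 0.282183 = 1.282183
u = 1.064/1.282183 = 0.8298c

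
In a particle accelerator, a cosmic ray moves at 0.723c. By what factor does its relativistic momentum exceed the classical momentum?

p_rel = γmv, p_class = mv
Ratio = γ = 1/√(1 - 0.723²)
= 1/√(0.477271) = 1.447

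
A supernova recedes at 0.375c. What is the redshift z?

β = 0.375
(1+β)/(1-β) = 1.375/0.625 = 2.200
√(2.200) = 1.4832
z = 1.4832 - 1 = 0.4832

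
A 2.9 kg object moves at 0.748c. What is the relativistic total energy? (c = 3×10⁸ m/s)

γ = 1/√(1 - 0.748²) = 1.507
mc² = 2.9 × (3×10⁸)² = 2.610×10¹⁷ J
E = γmc² = 1.507 × 2.610×10¹⁷ = 3.933×10¹⁷ J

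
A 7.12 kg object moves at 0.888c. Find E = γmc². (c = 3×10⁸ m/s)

γ = 1/√(1 - 0.888²) = 2.175
mc² = 7.12 × (3×10⁸)² = 6.408×10¹⁷ J
E = γmc² = 2.175 × 6.408×10¹⁷ = 1.394×10¹⁸ J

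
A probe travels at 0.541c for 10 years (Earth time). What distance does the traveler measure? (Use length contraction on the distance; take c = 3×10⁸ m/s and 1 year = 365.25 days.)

Earth distance: d = v × t = 0.541c × 10 yr = 5.122×10¹⁶ m
γ = 1.189
d' = d/γ = 5.122×10¹⁶/1.189 = 4.308×10¹⁶ m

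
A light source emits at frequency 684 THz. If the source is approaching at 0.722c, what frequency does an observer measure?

β = v/c = 0.722
(1+β)/(1-β) = 1.722/0.278 = 6.194
Doppler factor = √(6.194) = 2.489
f_obs = 684 × 2.489 = 1702 THz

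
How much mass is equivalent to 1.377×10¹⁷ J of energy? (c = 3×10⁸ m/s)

From E = mc², we get m = E/c²
c² = (3×10⁸)² = 9×10¹⁶ m²/s²
m = 1.377×10¹⁷ / 9×10¹⁶ = 1.530 kg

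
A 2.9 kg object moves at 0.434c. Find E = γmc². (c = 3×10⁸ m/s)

γ = 1/√(1 - 0.434²) = 1.110
mc² = 2.9 × (3×10⁸)² = 2.610×10¹⁷ J
E = γmc² = 1.110 × 2.610×10¹⁷ = 2.897×10¹⁷ J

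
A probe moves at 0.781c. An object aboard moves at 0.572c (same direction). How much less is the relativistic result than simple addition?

Classical: u' + v = 0.572 + 0.781 = 1.353c
Relativistic: u = (0.572 + 0.781)/(1 + 0.446732) = 1.353/1.446732 = 0.9352c
Difference: 1.353 - 0.9352 = 0.4178c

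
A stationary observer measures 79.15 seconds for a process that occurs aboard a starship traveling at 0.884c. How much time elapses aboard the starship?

Dilated time Δt = 79.15 seconds
γ = 1/√(1 - 0.884²) = 2.139
Δt₀ = Δt/γ = 79.15/2.139 = 37.00 seconds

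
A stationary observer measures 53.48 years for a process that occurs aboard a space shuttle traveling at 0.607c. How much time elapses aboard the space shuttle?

Dilated time Δt = 53.48 years
γ = 1/√(1 - 0.607²) = 1.2583
Δt₀ = Δt/γ = 53.48/1.2583 = 42.50 years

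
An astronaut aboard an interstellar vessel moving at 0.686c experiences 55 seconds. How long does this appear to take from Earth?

Proper time Δt₀ = 55 seconds
γ = 1/√(1 - 0.686²) = 1.3744
Δt = γΔt₀ = 1.3744 × 55 = 75.59 seconds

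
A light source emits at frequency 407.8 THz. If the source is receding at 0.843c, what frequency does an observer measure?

β = v/c = 0.843
(1-β)/(1+β) = 0.157/1.843 = 0.08519
Doppler factor = √(0.08519) = 0.2919
f_obs = 407.8 × 0.2919 = 119.0 THz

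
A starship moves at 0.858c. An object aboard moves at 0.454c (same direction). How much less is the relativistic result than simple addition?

Classical: u' + v = 0.454 + 0.858 = 1.312c
Relativistic: u = (0.454 + 0.858)/(1 + 0.389532) = 1.312/1.389532 = 0.9442c
Difference: 1.312 - 0.9442 = 0.3678c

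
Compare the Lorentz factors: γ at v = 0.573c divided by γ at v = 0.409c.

γ₁ = 1/√(1 - 0.573²) = 1.220
γ₂ = 1/√(1 - 0.409²) = 1.096
γ₁/γ₂ = 1.220/1.096 = 1.113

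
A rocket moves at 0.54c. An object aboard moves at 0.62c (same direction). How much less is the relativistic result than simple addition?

Classical: u' + v = 0.62 + 0.54 = 1.16c
Relativistic: u = (0.62 + 0.54)/(1 + 0.3348) = 1.16/1.3348 = 0.8690c
Difference: 1.16 - 0.8690 = 0.2910c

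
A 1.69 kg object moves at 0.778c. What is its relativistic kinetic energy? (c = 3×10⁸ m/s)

γ = 1/√(1 - 0.778²) = 1.5917
γ - 1 = 0.5917
KE = (γ-1)mc² = 0.5917 × 1.69 × (3×10⁸)² = 9.000×10¹⁶ J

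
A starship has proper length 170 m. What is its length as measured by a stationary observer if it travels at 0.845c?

Proper length L₀ = 170 m
γ = 1/√(1 - 0.845²) = 1.870
L = L₀/γ = 170/1.870 = 90.91 m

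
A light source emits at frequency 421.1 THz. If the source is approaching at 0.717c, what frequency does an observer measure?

β = v/c = 0.717
(1+β)/(1-β) = 1.717/0.283 = 6.067
Doppler factor = √(6.067) = 2.463
f_obs = 421.1 × 2.463 = 1037 THz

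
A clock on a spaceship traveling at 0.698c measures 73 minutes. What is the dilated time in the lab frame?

Proper time Δt₀ = 73 minutes
γ = 1/√(1 - 0.698²) = 1.396
Δt = γΔt₀ = 1.396 × 73 = 101.9 minutes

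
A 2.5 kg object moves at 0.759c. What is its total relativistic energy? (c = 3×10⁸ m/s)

γ = 1/√(1 - 0.759²) = 1.536
mc² = 2.5 × (3×10⁸)² = 2.250×10¹⁷ J
E = γmc² = 1.536 × 2.250×10¹⁷ = 3.456×10¹⁷ J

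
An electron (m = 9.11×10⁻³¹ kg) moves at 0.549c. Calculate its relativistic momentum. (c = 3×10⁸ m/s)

γ = 1/√(1 - 0.549²) = 1.1964
v = 0.549 × 3×10⁸ = 1.647×10⁸ m/s
p = γmv = 1.1964 × 9.11×10⁻³¹ × 1.647×10⁸ = 1.795×10⁻²² kg·m/s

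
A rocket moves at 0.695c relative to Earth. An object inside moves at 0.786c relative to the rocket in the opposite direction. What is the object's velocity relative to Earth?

Object's velocity in rocket frame is u' = -0.786c
u = (u' + v)/(1 + u'v/c²) = (v - 0.786)/(1 - 0.786·v/c²)
Numerator: 0.695 - 0.786 = -0.091
Denominator: 1 - 0.54627 = 0.45373
u = -0.091/0.45373 = -0.2006c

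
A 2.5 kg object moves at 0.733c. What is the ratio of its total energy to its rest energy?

E = γmc², E₀ = mc²
E/E₀ = γ = 1/√(1 - 0.733²) = 1.470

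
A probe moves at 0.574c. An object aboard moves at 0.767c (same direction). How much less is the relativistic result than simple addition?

Classical: u' + v = 0.767 + 0.574 = 1.341c
Relativistic: u = (0.767 + 0.574)/(1 + 0.440258) = 1.341/1.440258 = 0.9311c
Difference: 1.341 - 0.9311 = 0.4099c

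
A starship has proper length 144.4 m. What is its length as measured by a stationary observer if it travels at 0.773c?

Proper length L₀ = 144.4 m
γ = 1/√(1 - 0.773²) = 1.5763
L = L₀/γ = 144.4/1.5763 = 91.61 m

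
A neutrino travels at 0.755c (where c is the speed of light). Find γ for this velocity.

v/c = 0.755, so (v/c)² = 0.570025
1 - (v/c)² = 0.429975
γ = 1/√(0.429975) = 1.525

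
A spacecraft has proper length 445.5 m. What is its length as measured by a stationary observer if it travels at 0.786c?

Proper length L₀ = 445.5 m
γ = 1/√(1 - 0.786²) = 1.6175
L = L₀/γ = 445.5/1.6175 = 275.4 m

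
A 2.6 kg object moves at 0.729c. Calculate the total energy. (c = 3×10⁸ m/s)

γ = 1/√(1 - 0.729²) = 1.46089
mc² = 2.6 × (3×10⁸)² = 2.340×10¹⁷ J
E = γmc² = 1.46089 × 2.340×10¹⁷ = 3.418×10¹⁷ J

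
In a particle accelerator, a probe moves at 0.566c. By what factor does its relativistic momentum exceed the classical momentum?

p_rel = γmv, p_class = mv
Ratio = γ = 1/√(1 - 0.566²)
= 1/√(0.679644) = 1.213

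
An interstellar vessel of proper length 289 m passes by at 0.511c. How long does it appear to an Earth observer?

Proper length L₀ = 289 m
γ = 1/√(1 - 0.511²) = 1.1634
L = L₀/γ = 289/1.1634 = 248.4 m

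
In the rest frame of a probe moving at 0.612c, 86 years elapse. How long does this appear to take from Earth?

Proper time Δt₀ = 86 years
γ = 1/√(1 - 0.612²) = 1.264
Δt = γΔt₀ = 1.264 × 86 = 108.7 years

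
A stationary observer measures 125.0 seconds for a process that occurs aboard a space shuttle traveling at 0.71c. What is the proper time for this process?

Dilated time Δt = 125.0 seconds
γ = 1/√(1 - 0.71²) = 1.420
Δt₀ = Δt/γ = 125.0/1.420 = 88.03 seconds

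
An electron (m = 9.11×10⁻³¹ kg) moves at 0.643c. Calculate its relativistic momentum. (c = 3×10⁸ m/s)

γ = 1/√(1 - 0.643²) = 1.306
v = 0.643 × 3×10⁸ = 1.929×10⁸ m/s
p = γmv = 1.306 × 9.11×10⁻³¹ × 1.929×10⁸ = 2.295×10⁻²² kg·m/s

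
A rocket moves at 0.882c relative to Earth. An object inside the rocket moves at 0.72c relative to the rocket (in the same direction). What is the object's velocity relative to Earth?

u = (u' + v)/(1 + u'v/c²)
Numerator: 0.72 + 0.882 = 1.602
Denominator: 1 + 0.63504 = 1.63504
u = 1.602/1.63504 = 0.9798c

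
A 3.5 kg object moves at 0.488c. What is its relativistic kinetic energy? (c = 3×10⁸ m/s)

γ = 1/√(1 - 0.488²) = 1.14568
γ - 1 = 0.14568
KE = (γ-1)mc² = 0.14568 × 3.5 × (3×10⁸)² = 4.589×10¹⁶ J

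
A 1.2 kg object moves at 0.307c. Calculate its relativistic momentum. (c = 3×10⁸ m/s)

γ = 1/√(1 - 0.307²) = 1.0507
v = 0.307 × 3×10⁸ = 9.210×10⁷ m/s
p = γmv = 1.0507 × 1.2 × 9.210×10⁷ = 1.161×10⁸ kg·m/s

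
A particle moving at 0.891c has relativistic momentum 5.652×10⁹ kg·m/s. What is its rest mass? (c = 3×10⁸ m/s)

γ = 1/√(1 - 0.891²) = 2.2026
v = 0.891 × 3×10⁸ = 2.673×10⁸ m/s
m = p/(γv) = 5.652×10⁹/(2.2026 × 2.673×10⁸) = 9.600 kg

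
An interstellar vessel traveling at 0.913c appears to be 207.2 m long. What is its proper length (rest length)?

Contracted length L = 207.2 m
γ = 1/√(1 - 0.913²) = 2.4512
L₀ = γL = 2.4512 × 207.2 = 507.9 m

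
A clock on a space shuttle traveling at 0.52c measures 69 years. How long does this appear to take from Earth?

Proper time Δt₀ = 69 years
γ = 1/√(1 - 0.52²) = 1.1707
Δt = γΔt₀ = 1.1707 × 69 = 80.78 years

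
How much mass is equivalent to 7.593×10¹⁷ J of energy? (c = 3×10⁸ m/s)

From E = mc², we get m = E/c²
c² = (3×10⁸)² = 9×10¹⁶ m²/s²
m = 7.593×10¹⁷ / 9×10¹⁶ = 8.437 kg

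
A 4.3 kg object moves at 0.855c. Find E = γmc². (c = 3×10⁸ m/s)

γ = 1/√(1 - 0.855²) = 1.9282
mc² = 4.3 × (3×10⁸)² = 3.870×10¹⁷ J
E = γmc² = 1.9282 × 3.870×10¹⁷ = 7.462×10¹⁷ J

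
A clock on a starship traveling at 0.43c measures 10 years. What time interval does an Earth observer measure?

Proper time Δt₀ = 10 years
γ = 1/√(1 - 0.43²) = 1.108
Δt = γΔt₀ = 1.108 × 10 = 11.08 years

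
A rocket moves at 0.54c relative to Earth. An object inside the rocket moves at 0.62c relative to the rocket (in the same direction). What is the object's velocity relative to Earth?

u = (u' + v)/(1 + u'v/c²)
Numerator: 0.62 + 0.54 = 1.16
Denominator: 1 + 0.3348 = 1.3348
u = 1.16/1.3348 = 0.8690c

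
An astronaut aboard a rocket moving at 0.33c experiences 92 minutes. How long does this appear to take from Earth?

Proper time Δt₀ = 92 minutes
γ = 1/√(1 - 0.33²) = 1.0593
Δt = γΔt₀ = 1.0593 × 92 = 97.46 minutes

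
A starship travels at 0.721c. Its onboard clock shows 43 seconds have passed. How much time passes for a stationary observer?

Proper time Δt₀ = 43 seconds
γ = 1/√(1 - 0.721²) = 1.443
Δt = γΔt₀ = 1.443 × 43 = 62.05 seconds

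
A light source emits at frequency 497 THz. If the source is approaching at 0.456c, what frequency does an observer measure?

β = v/c = 0.456
(1+β)/(1-β) = 1.456/0.544 = 2.676
Doppler factor = √(2.676) = 1.636
f_obs = 497 × 1.636 = 813.1 THz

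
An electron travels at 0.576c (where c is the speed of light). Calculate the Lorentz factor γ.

v/c = 0.576, so (v/c)² = 0.331776
1 - (v/c)² = 0.668224
γ = 1/√(0.668224) = 1.223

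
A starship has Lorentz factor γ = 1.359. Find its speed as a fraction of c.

From γ = 1/√(1 - v²/c²):
1/γ² = 1/1.359² = 0.54145
v²/c² = 1 - 0.54145 = 0.45855
v/c = √(0.45855) = 0.6772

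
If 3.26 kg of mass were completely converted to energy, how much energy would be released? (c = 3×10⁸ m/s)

Using E = mc²:
c² = (3×10⁸)² = 9×10¹⁶ m²/s²
E = 3.26 × 9×10¹⁶ = 2.934×10¹⁷ J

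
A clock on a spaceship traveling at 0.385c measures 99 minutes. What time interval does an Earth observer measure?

Proper time Δt₀ = 99 minutes
γ = 1/√(1 - 0.385²) = 1.084
Δt = γΔt₀ = 1.084 × 99 = 107.3 minutes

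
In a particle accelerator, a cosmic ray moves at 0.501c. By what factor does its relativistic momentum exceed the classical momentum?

p_rel = γmv, p_class = mv
Ratio = γ = 1/√(1 - 0.501²)
= 1/√(0.748999) = 1.155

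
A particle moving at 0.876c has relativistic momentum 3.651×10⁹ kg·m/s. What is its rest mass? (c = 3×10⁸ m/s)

γ = 1/√(1 - 0.876²) = 2.07335
v = 0.876 × 3×10⁸ = 2.628×10⁸ m/s
m = p/(γv) = 3.651×10⁹/(2.07335 × 2.628×10⁸) = 6.701 kg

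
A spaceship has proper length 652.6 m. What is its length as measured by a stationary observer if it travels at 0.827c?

Proper length L₀ = 652.6 m
γ = 1/√(1 - 0.827²) = 1.7787
L = L₀/γ = 652.6/1.7787 = 366.9 m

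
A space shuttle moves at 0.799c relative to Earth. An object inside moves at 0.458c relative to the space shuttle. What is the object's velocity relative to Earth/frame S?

u = (u' + v)/(1 + u'v/c²)
Numerator: 0.458 + 0.799 = 1.257
Denominator: 1 + 0.365942 = 1.365942
u = 1.257/1.365942 = 0.9202c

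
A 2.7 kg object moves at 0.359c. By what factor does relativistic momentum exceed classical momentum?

p_rel = γmv, p_class = mv
Ratio = γ = 1/√(1 - 0.359²) = 1.071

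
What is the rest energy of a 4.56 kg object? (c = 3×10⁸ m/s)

c² = (3×10⁸)² = 9.000×10¹⁶ m²/s²
E₀ = mc² = 4.56 × 9.000×10¹⁶ = 4.104×10¹⁷ J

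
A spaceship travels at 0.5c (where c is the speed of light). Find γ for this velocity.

v/c = 0.5, so (v/c)² = 0.25
1 - (v/c)² = 0.75
γ = 1/√(0.75) = 1.155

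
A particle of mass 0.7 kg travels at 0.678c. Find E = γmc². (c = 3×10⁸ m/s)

γ = 1/√(1 - 0.678²) = 1.3604
mc² = 0.7 × (3×10⁸)² = 6.300×10¹⁶ J
E = γmc² = 1.3604 × 6.300×10¹⁶ = 8.571×10¹⁶ J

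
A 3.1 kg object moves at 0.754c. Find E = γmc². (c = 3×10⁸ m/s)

γ = 1/√(1 - 0.754²) = 1.5224
mc² = 3.1 × (3×10⁸)² = 2.790×10¹⁷ J
E = γmc² = 1.5224 × 2.790×10¹⁷ = 4.247×10¹⁷ J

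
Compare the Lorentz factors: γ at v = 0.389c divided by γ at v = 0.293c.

γ₁ = 1/√(1 - 0.389²) = 1.0855
γ₂ = 1/√(1 - 0.293²) = 1.0459
γ₁/γ₂ = 1.0855/1.0459 = 1.038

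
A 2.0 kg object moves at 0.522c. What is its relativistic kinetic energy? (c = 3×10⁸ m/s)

γ = 1/√(1 - 0.522²) = 1.1724
γ - 1 = 0.1724
KE = (γ-1)mc² = 0.1724 × 2.0 × (3×10⁸)² = 3.103×10¹⁶ J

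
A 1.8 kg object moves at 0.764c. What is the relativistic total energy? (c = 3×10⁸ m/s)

γ = 1/√(1 - 0.764²) = 1.550
mc² = 1.8 × (3×10⁸)² = 1.620×10¹⁷ J
E = γmc² = 1.550 × 1.620×10¹⁷ = 2.511×10¹⁷ J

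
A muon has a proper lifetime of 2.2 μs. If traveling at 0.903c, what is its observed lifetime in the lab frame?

Proper lifetime τ₀ = 2.2 μs
γ = 1/√(1 - 0.903²) = 2.3275
τ = γτ₀ = 2.3275 × 2.2 μs = 5.121 μs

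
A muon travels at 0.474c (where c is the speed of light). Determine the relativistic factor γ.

v/c = 0.474, so (v/c)² = 0.224676
1 - (v/c)² = 0.775324
γ = 1/√(0.775324) = 1.136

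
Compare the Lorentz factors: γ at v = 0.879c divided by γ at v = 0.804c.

γ₁ = 1/√(1 - 0.879²) = 2.097
γ₂ = 1/√(1 - 0.804²) = 1.682
γ₁/γ₂ = 2.097/1.682 = 1.247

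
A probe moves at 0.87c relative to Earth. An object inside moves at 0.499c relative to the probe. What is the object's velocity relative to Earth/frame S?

u = (u' + v)/(1 + u'v/c²)
Numerator: 0.499 + 0.87 = 1.369
Denominator: 1 + 0.43413 = 1.43413
u = 1.369/1.43413 = 0.9546c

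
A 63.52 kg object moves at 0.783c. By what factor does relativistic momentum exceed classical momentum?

p_rel = γmv, p_class = mv
Ratio = γ = 1/√(1 - 0.783²) = 1.608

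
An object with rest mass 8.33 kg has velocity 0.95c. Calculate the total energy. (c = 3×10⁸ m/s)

γ = 1/√(1 - 0.95²) = 3.203
mc² = 8.33 × (3×10⁸)² = 7.497×10¹⁷ J
E = γmc² = 3.203 × 7.497×10¹⁷ = 2.401×10¹⁸ J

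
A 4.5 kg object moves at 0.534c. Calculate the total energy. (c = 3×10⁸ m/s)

γ = 1/√(1 - 0.534²) = 1.1828
mc² = 4.5 × (3×10⁸)² = 4.050×10¹⁷ J
E = γmc² = 1.1828 × 4.050×10¹⁷ = 4.790×10¹⁷ J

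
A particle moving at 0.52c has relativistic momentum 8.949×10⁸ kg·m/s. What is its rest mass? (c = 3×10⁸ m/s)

γ = 1/√(1 - 0.52²) = 1.1707
v = 0.52 × 3×10⁸ = 1.560×10⁸ m/s
m = p/(γv) = 8.949×10⁸/(1.1707 × 1.560×10⁸) = 4.900 kg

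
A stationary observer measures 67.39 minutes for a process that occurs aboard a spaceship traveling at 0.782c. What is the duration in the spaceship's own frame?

Dilated time Δt = 67.39 minutes
γ = 1/√(1 - 0.782²) = 1.6044
Δt₀ = Δt/γ = 67.39/1.6044 = 42.00 minutes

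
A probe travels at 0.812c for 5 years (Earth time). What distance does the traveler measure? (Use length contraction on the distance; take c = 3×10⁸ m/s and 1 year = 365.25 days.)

Earth distance: d = v × t = 0.812c × 5 yr = 3.8437×10¹⁶ m
γ = 1.7133
d' = d/γ = 3.8437×10¹⁶/1.7133 = 2.243×10¹⁶ m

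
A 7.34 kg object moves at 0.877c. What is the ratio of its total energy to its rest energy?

E = γmc², E₀ = mc²
E/E₀ = γ = 1/√(1 - 0.877²) = 2.081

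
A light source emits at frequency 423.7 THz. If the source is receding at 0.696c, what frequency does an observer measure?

β = v/c = 0.696
(1-β)/(1+β) = 0.304/1.696 = 0.17925
Doppler factor = √(0.17925) = 0.4234
f_obs = 423.7 × 0.4234 = 179.4 THz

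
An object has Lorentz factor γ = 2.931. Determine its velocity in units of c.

From γ = 1/√(1 - v²/c²):
1/γ² = 1/2.931² = 0.1164
v²/c² = 1 - 0.1164 = 0.8836
v/c = √(0.8836) = 0.9400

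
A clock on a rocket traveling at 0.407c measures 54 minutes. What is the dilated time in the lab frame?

Proper time Δt₀ = 54 minutes
γ = 1/√(1 - 0.407²) = 1.0948
Δt = γΔt₀ = 1.0948 × 54 = 59.12 minutes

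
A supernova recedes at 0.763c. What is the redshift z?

β = 0.763
(1+β)/(1-β) = 1.763/0.237 = 7.439
√(7.439) = 2.727
z = 2.727 - 1 = 1.727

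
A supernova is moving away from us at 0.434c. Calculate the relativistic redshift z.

β = 0.434
(1+β)/(1-β) = 1.434/0.566 = 2.5336
√(2.5336) = 1.5917
z = 1.5917 - 1 = 0.5917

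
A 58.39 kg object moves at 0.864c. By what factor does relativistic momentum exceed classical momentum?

p_rel = γmv, p_class = mv
Ratio = γ = 1/√(1 - 0.864²) = 1.986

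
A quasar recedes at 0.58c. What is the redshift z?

β = 0.58
(1+β)/(1-β) = 1.58/0.42 = 3.762
√(3.762) = 1.9396
z = 1.9396 - 1 = 0.9396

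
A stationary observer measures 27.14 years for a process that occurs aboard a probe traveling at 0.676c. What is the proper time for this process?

Dilated time Δt = 27.14 years
γ = 1/√(1 - 0.676²) = 1.357
Δt₀ = Δt/γ = 27.14/1.357 = 20.00 years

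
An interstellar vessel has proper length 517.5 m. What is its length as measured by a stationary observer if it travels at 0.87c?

Proper length L₀ = 517.5 m
γ = 1/√(1 - 0.87²) = 2.028
L = L₀/γ = 517.5/2.028 = 255.2 m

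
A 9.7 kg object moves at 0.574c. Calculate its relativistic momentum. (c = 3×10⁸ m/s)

γ = 1/√(1 - 0.574²) = 1.2212
v = 0.574 × 3×10⁸ = 1.722×10⁸ m/s
p = γmv = 1.2212 × 9.7 × 1.722×10⁸ = 2.040×10⁹ kg·m/s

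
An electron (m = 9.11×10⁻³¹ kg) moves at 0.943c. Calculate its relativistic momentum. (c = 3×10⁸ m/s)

γ = 1/√(1 - 0.943²) = 3.0049
v = 0.943 × 3×10⁸ = 2.829×10⁸ m/s
p = γmv = 3.0049 × 9.11×10⁻³¹ × 2.829×10⁸ = 7.744×10⁻²² kg·m/s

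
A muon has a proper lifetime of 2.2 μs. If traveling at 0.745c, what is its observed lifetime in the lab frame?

Proper lifetime τ₀ = 2.2 μs
γ = 1/√(1 - 0.745²) = 1.499
τ = γτ₀ = 1.499 × 2.2 μs = 3.298 μs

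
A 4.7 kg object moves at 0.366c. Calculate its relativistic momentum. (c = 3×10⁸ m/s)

γ = 1/√(1 - 0.366²) = 1.07456
v = 0.366 × 3×10⁸ = 1.098×10⁸ m/s
p = γmv = 1.07456 × 4.7 × 1.098×10⁸ = 5.545×10⁸ kg·m/s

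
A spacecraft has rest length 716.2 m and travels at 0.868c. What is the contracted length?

Proper length L₀ = 716.2 m
γ = 1/√(1 - 0.868²) = 2.014
L = L₀/γ = 716.2/2.014 = 355.6 m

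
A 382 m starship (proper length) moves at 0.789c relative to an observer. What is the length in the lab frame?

Proper length L₀ = 382 m
γ = 1/√(1 - 0.789²) = 1.6276
L = L₀/γ = 382/1.6276 = 234.7 m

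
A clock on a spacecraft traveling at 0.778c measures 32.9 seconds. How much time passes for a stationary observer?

Proper time Δt₀ = 32.9 seconds
γ = 1/√(1 - 0.778²) = 1.5917
Δt = γΔt₀ = 1.5917 × 32.9 = 52.37 seconds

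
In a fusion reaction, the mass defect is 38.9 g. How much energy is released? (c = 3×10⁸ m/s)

Convert mass defect: Δm = 38.9 g = 0.0389 kg
E = Δm·c² = 0.0389 × (3×10⁸)²
= 0.0389 × 9×10¹⁶ = 3.501×10¹⁵ J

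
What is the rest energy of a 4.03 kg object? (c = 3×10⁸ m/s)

c² = (3×10⁸)² = 9.000×10¹⁶ m²/s²
E₀ = mc² = 4.03 × 9.000×10¹⁶ = 3.627×10¹⁷ J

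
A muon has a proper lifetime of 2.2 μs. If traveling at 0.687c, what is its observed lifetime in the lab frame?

Proper lifetime τ₀ = 2.2 μs
γ = 1/√(1 - 0.687²) = 1.3762
τ = γτ₀ = 1.3762 × 2.2 μs = 3.028 μs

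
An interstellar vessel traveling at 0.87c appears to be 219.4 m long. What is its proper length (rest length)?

Contracted length L = 219.4 m
γ = 1/√(1 - 0.87²) = 2.0282
L₀ = γL = 2.0282 × 219.4 = 445.0 m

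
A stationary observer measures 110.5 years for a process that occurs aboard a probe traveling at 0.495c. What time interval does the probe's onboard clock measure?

Dilated time Δt = 110.5 years
γ = 1/√(1 - 0.495²) = 1.1509
Δt₀ = Δt/γ = 110.5/1.1509 = 96.01 years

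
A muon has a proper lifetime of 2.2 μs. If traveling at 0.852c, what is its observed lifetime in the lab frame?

Proper lifetime τ₀ = 2.2 μs
γ = 1/√(1 - 0.852²) = 1.910
τ = γτ₀ = 1.910 × 2.2 μs = 4.202 μs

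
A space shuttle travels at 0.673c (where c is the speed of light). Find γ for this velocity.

v/c = 0.673, so (v/c)² = 0.452929
1 - (v/c)² = 0.547071
γ = 1/√(0.547071) = 1.352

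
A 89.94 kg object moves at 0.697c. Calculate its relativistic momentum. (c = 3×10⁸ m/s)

γ = 1/√(1 - 0.697²) = 1.3946
v = 0.697 × 3×10⁸ = 2.091×10⁸ m/s
p = γmv = 1.3946 × 89.94 × 2.091×10⁸ = 2.623×10¹⁰ kg·m/s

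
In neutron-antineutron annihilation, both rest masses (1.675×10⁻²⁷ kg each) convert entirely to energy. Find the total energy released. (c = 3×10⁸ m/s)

Both particles have the same rest mass, so total mass = 2m
E = 2m·c² = 2 × 1.675×10⁻²⁷ × (3×10⁸)²
= 2 × 1.675×10⁻²⁷ × 9×10¹⁶
= 3.015×10⁻¹⁰ J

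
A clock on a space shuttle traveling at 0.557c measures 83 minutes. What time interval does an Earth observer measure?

Proper time Δt₀ = 83 minutes
γ = 1/√(1 - 0.557²) = 1.2041
Δt = γΔt₀ = 1.2041 × 83 = 99.94 minutes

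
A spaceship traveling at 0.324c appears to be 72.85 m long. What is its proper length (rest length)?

Contracted length L = 72.85 m
γ = 1/√(1 - 0.324²) = 1.057
L₀ = γL = 1.057 × 72.85 = 77.00 m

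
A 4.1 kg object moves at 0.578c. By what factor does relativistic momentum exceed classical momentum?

p_rel = γmv, p_class = mv
Ratio = γ = 1/√(1 - 0.578²) = 1.225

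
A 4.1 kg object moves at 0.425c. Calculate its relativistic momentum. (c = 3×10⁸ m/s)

γ = 1/√(1 - 0.425²) = 1.1047
v = 0.425 × 3×10⁸ = 1.275×10⁸ m/s
p = γmv = 1.1047 × 4.1 × 1.275×10⁸ = 5.775×10⁸ kg·m/s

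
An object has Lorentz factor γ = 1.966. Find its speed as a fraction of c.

From γ = 1/√(1 - v²/c²):
1/γ² = 1/1.966² = 0.2587
v²/c² = 1 - 0.2587 = 0.7413
v/c = √(0.7413) = 0.8610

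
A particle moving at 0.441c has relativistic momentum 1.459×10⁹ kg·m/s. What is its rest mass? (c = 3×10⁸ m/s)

γ = 1/√(1 - 0.441²) = 1.1142
v = 0.441 × 3×10⁸ = 1.323×10⁸ m/s
m = p/(γv) = 1.459×10⁹/(1.1142 × 1.323×10⁸) = 9.898 kg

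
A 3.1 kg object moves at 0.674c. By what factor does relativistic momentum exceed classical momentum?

p_rel = γmv, p_class = mv
Ratio = γ = 1/√(1 - 0.674²) = 1.354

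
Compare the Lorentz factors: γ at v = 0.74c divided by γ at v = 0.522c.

γ₁ = 1/√(1 - 0.74²) = 1.4868
γ₂ = 1/√(1 - 0.522²) = 1.1724
γ₁/γ₂ = 1.4868/1.1724 = 1.268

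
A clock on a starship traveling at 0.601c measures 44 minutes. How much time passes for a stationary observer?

Proper time Δt₀ = 44 minutes
γ = 1/√(1 - 0.601²) = 1.2512
Δt = γΔt₀ = 1.2512 × 44 = 55.05 minutes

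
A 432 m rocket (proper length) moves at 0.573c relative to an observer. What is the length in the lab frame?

Proper length L₀ = 432 m
γ = 1/√(1 - 0.573²) = 1.2202
L = L₀/γ = 432/1.2202 = 354.0 m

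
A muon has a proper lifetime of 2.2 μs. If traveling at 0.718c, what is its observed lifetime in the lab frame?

Proper lifetime τ₀ = 2.2 μs
γ = 1/√(1 - 0.718²) = 1.437
τ = γτ₀ = 1.437 × 2.2 μs = 3.161 μs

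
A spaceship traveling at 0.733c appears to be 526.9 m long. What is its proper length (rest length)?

Contracted length L = 526.9 m
γ = 1/√(1 - 0.733²) = 1.4701
L₀ = γL = 1.4701 × 526.9 = 774.6 m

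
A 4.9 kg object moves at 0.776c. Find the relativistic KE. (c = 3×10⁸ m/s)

γ = 1/√(1 - 0.776²) = 1.5855
γ - 1 = 0.5855
KE = (γ-1)mc² = 0.5855 × 4.9 × (3×10⁸)² = 2.582×10¹⁷ J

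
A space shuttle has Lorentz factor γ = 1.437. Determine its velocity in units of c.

From γ = 1/√(1 - v²/c²):
1/γ² = 1/1.437² = 0.4843
v²/c² = 1 - 0.4843 = 0.5157
v/c = √(0.5157) = 0.7181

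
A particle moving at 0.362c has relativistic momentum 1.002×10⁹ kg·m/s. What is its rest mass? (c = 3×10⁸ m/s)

γ = 1/√(1 - 0.362²) = 1.07276
v = 0.362 × 3×10⁸ = 1.086×10⁸ m/s
m = p/(γv) = 1.002×10⁹/(1.07276 × 1.086×10⁸) = 8.601 kg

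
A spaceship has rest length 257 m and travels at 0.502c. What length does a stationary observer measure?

Proper length L₀ = 257 m
γ = 1/√(1 - 0.502²) = 1.156
L = L₀/γ = 257/1.156 = 222.3 m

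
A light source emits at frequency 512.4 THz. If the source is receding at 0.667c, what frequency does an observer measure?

β = v/c = 0.667
(1-β)/(1+β) = 0.333/1.667 = 0.19976
Doppler factor = √(0.19976) = 0.4469
f_obs = 512.4 × 0.4469 = 229.0 THz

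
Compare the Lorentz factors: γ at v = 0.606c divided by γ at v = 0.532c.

γ₁ = 1/√(1 - 0.606²) = 1.257
γ₂ = 1/√(1 - 0.532²) = 1.181
γ₁/γ₂ = 1.257/1.181 = 1.064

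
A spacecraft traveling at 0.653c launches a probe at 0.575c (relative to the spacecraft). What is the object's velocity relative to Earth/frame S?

u = (u' + v)/(1 + u'v/c²)
Numerator: 0.575 + 0.653 = 1.228
Denominator: 1 + 0.375475 = 1.375475
u = 1.228/1.375475 = 0.8928c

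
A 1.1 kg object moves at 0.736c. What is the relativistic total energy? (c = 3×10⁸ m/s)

γ = 1/√(1 - 0.736²) = 1.477
mc² = 1.1 × (3×10⁸)² = 9.900×10¹⁶ J
E = γmc² = 1.477 × 9.900×10¹⁶ = 1.462×10¹⁷ J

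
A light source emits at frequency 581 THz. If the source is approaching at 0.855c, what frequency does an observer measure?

β = v/c = 0.855
(1+β)/(1-β) = 1.855/0.145 = 12.793
Doppler factor = √(12.793) = 3.577
f_obs = 581 × 3.577 = 2078 THz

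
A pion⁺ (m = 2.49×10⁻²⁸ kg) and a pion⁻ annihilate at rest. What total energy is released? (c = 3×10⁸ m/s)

Both particles have the same rest mass, so total mass = 2m
E = 2m·c² = 2 × 2.49×10⁻²⁸ × (3×10⁸)²
= 2 × 2.49×10⁻²⁸ × 9×10¹⁶
= 4.482×10⁻¹¹ J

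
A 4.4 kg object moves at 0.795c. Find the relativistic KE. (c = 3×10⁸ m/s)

γ = 1/√(1 - 0.795²) = 1.6485
γ - 1 = 0.6485
KE = (γ-1)mc² = 0.6485 × 4.4 × (3×10⁸)² = 2.568×10¹⁷ J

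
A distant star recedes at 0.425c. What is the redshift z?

β = 0.425
(1+β)/(1-β) = 1.425/0.575 = 2.478
√(2.478) = 1.5742
z = 1.5742 - 1 = 0.5742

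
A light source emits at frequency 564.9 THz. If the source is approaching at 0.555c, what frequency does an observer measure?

β = v/c = 0.555
(1+β)/(1-β) = 1.555/0.445 = 3.494
Doppler factor = √(3.494) = 1.869
f_obs = 564.9 × 1.869 = 1056 THz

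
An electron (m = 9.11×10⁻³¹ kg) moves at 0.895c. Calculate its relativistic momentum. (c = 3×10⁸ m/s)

γ = 1/√(1 - 0.895²) = 2.242
v = 0.895 × 3×10⁸ = 2.685×10⁸ m/s
p = γmv = 2.242 × 9.11×10⁻³¹ × 2.685×10⁸ = 5.484×10⁻²² kg·m/s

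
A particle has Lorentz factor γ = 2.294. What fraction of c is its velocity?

From γ = 1/√(1 - v²/c²):
1/γ² = 1/2.294² = 0.1900
v²/c² = 1 - 0.1900 = 0.8100
v/c = √(0.8100) = 0.9000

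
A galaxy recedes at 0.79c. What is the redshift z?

β = 0.79
(1+β)/(1-β) = 1.79/0.21 = 8.524
√(8.524) = 2.920
z = 2.920 - 1 = 1.920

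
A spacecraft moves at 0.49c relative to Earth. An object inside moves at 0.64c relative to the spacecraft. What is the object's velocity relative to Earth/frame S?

u = (u' + v)/(1 + u'v/c²)
Numerator: 0.64 + 0.49 = 1.13
Denominator: 1 + 0.3136 = 1.3136
u = 1.13/1.3136 = 0.8602c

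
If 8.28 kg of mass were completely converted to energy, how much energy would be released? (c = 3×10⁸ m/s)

Using E = mc²:
c² = (3×10⁸)² = 9×10¹⁶ m²/s²
E = 8.28 × 9×10¹⁶ = 7.452×10¹⁷ J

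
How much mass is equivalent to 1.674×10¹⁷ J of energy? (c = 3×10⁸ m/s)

From E = mc², we get m = E/c²
c² = (3×10⁸)² = 9×10¹⁶ m²/s²
m = 1.674×10¹⁷ / 9×10¹⁶ = 1.860 kg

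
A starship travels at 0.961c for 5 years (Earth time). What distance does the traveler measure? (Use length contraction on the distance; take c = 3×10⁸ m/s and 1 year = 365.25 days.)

Earth distance: d = v × t = 0.961c × 5 yr = 4.549×10¹⁶ m
γ = 3.616
d' = d/γ = 4.549×10¹⁶/3.616 = 1.258×10¹⁶ m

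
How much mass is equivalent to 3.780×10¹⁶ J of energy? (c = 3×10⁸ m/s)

From E = mc², we get m = E/c²
c² = (3×10⁸)² = 9×10¹⁶ m²/s²
m = 3.780×10¹⁶ / 9×10¹⁶ = 0.4200 kg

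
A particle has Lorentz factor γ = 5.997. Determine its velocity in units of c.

From γ = 1/√(1 - v²/c²):
1/γ² = 1/5.997² = 0.02781
v²/c² = 1 - 0.02781 = 0.9722
v/c = √(0.9722) = 0.9860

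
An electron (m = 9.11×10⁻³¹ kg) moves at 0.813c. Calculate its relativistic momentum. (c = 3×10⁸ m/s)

γ = 1/√(1 - 0.813²) = 1.7174
v = 0.813 × 3×10⁸ = 2.439×10⁸ m/s
p = γmv = 1.7174 × 9.11×10⁻³¹ × 2.439×10⁸ = 3.816×10⁻²² kg·m/s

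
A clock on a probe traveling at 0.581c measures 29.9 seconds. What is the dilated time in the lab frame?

Proper time Δt₀ = 29.9 seconds
γ = 1/√(1 - 0.581²) = 1.2286
Δt = γΔt₀ = 1.2286 × 29.9 = 36.74 seconds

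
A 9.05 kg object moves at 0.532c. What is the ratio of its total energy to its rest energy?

E = γmc², E₀ = mc²
E/E₀ = γ = 1/√(1 - 0.532²) = 1.181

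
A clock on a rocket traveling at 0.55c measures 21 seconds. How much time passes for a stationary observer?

Proper time Δt₀ = 21 seconds
γ = 1/√(1 - 0.55²) = 1.197
Δt = γΔt₀ = 1.197 × 21 = 25.14 seconds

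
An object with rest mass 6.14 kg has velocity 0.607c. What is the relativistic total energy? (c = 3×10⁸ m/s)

γ = 1/√(1 - 0.607²) = 1.25833
mc² = 6.14 × (3×10⁸)² = 5.526×10¹⁷ J
E = γmc² = 1.25833 × 5.526×10¹⁷ = 6.954×10¹⁷ J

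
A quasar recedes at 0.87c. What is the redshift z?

β = 0.87
(1+β)/(1-β) = 1.87/0.13 = 14.385
√(14.385) = 3.793
z = 3.793 - 1 = 2.793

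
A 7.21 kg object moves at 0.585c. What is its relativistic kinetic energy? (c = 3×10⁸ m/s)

γ = 1/√(1 - 0.585²) = 1.233
γ - 1 = 0.2330
KE = (γ-1)mc² = 0.2330 × 7.21 × (3×10⁸)² = 1.512×10¹⁷ J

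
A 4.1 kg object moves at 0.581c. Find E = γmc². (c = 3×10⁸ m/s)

γ = 1/√(1 - 0.581²) = 1.2286
mc² = 4.1 × (3×10⁸)² = 3.690×10¹⁷ J
E = γmc² = 1.2286 × 3.690×10¹⁷ = 4.534×10¹⁷ J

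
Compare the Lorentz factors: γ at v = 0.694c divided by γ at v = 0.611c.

γ₁ = 1/√(1 - 0.694²) = 1.389
γ₂ = 1/√(1 - 0.611²) = 1.263
γ₁/γ₂ = 1.389/1.263 = 1.100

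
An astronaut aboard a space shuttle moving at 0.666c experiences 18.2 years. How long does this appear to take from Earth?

Proper time Δt₀ = 18.2 years
γ = 1/√(1 - 0.666²) = 1.3406
Δt = γΔt₀ = 1.3406 × 18.2 = 24.40 years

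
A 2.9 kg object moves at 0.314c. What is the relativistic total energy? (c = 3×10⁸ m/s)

γ = 1/√(1 - 0.314²) = 1.0533
mc² = 2.9 × (3×10⁸)² = 2.610×10¹⁷ J
E = γmc² = 1.0533 × 2.610×10¹⁷ = 2.749×10¹⁷ J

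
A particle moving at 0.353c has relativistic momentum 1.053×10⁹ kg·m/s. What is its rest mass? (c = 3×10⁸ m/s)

γ = 1/√(1 - 0.353²) = 1.0688
v = 0.353 × 3×10⁸ = 1.059×10⁸ m/s
m = p/(γv) = 1.053×10⁹/(1.0688 × 1.059×10⁸) = 9.303 kg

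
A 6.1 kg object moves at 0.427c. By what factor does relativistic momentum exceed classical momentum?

p_rel = γmv, p_class = mv
Ratio = γ = 1/√(1 - 0.427²) = 1.106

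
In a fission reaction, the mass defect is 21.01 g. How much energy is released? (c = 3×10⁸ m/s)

Convert mass defect: Δm = 21.01 g = 0.02101 kg
E = Δm·c² = 0.02101 × (3×10⁸)²
= 0.02101 × 9×10¹⁶ = 1.891×10¹⁵ J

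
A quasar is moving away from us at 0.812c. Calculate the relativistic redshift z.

β = 0.812
(1+β)/(1-β) = 1.812/0.188 = 9.638
√(9.638) = 3.105
z = 3.105 - 1 = 2.105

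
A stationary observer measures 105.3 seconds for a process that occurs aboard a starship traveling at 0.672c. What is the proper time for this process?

Dilated time Δt = 105.3 seconds
γ = 1/√(1 - 0.672²) = 1.3503
Δt₀ = Δt/γ = 105.3/1.3503 = 77.98 seconds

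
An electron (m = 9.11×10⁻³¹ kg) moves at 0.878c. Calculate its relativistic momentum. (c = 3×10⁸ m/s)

γ = 1/√(1 - 0.878²) = 2.089
v = 0.878 × 3×10⁸ = 2.634×10⁸ m/s
p = γmv = 2.089 × 9.11×10⁻³¹ × 2.634×10⁸ = 5.013×10⁻²² kg·m/s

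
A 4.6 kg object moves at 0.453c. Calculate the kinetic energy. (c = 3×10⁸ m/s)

γ = 1/√(1 - 0.453²) = 1.1217
γ - 1 = 0.1217
KE = (γ-1)mc² = 0.1217 × 4.6 × (3×10⁸)² = 5.038×10¹⁶ J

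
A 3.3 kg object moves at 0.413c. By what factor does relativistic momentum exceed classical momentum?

p_rel = γmv, p_class = mv
Ratio = γ = 1/√(1 - 0.413²) = 1.098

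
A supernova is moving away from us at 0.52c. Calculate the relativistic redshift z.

β = 0.52
(1+β)/(1-β) = 1.52/0.48 = 3.1667
√(3.1667) = 1.7795
z = 1.7795 - 1 = 0.7795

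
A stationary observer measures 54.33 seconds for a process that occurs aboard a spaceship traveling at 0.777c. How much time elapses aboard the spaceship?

Dilated time Δt = 54.33 seconds
γ = 1/√(1 - 0.777²) = 1.5886
Δt₀ = Δt/γ = 54.33/1.5886 = 34.20 seconds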